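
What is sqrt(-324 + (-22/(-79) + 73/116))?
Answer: I*sqrt(6783231747)/4582 ≈ 17.975*I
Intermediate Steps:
sqrt(-324 + (-22/(-79) + 73/116)) = sqrt(-324 + (-22*(-1/79) + 73*(1/116))) = sqrt(-324 + (22/79 + 73/116)) = sqrt(-324 + 8319/9164) = sqrt(-2960817/9164) = I*sqrt(6783231747)/4582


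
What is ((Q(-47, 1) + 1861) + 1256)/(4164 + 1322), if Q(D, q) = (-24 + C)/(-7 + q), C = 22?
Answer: 4676/8229 ≈ 0.56823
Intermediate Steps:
Q(D, q) = -2/(-7 + q) (Q(D, q) = (-24 + 22)/(-7 + q) = -2/(-7 + q))
((Q(-47, 1) + 1861) + 1256)/(4164 + 1322) = ((-2/(-7 + 1) + 1861) + 1256)/(4164 + 1322) = ((-2/(-6) + 1861) + 1256)/5486 = ((-2*(-⅙) + 1861) + 1256)*(1/5486) = ((⅓ + 1861) + 1256)*(1/5486) = (5584/3 + 1256)*(1/5486) = (9352/3)*(1/5486) = 4676/8229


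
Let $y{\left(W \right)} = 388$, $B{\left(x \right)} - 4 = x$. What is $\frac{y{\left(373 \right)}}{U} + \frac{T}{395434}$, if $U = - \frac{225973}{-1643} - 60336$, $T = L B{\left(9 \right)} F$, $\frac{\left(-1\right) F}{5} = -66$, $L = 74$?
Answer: $\frac{1197947681594}{1504262494675} \approx 0.79637$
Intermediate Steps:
$F = 330$ ($F = \left(-5\right) \left(-66\right) = 330$)
$B{\left(x \right)} = 4 + x$
$T = 317460$ ($T = 74 \left(4 + 9\right) 330 = 74 \cdot 13 \cdot 330 = 962 \cdot 330 = 317460$)
$U = - \frac{98906075}{1643}$ ($U = \left(-225973\right) \left(- \frac{1}{1643}\right) - 60336 = \frac{225973}{1643} - 60336 = - \frac{98906075}{1643} \approx -60198.0$)
$\frac{y{\left(373 \right)}}{U} + \frac{T}{395434} = \frac{388}{- \frac{98906075}{1643}} + \frac{317460}{395434} = 388 \left(- \frac{1643}{98906075}\right) + 317460 \cdot \frac{1}{395434} = - \frac{637484}{98906075} + \frac{12210}{15209} = \frac{1197947681594}{1504262494675}$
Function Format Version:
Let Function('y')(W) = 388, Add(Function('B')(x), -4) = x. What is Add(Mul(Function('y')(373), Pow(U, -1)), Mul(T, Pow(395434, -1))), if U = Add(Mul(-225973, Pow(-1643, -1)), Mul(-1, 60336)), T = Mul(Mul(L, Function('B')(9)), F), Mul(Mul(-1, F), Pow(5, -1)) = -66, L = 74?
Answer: Rational(1197947681594, 1504262494675) ≈ 0.79637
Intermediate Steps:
F = 330 (F = Mul(-5, -66) = 330)
Function('B')(x) = Add(4, x)
T = 317460 (T = Mul(Mul(74, Add(4, 9)), 330) = Mul(Mul(74, 13), 330) = Mul(962, 330) = 317460)
U = Rational(-98906075, 1643) (U = Add(Mul(-225973, Rational(-1, 1643)), -60336) = Add(Rational(225973, 1643), -60336) = Rational(-98906075, 1643) ≈ -60198.)
Add(Mul(Function('y')(373), Pow(U, -1)), Mul(T, Pow(395434, -1))) = Add(Mul(388, Pow(Rational(-98906075, 1643), -1)), Mul(317460, Pow(395434, -1))) = Add(Mul(388, Rational(-1643, 98906075)), Mul(317460, Rational(1, 395434))) = Add(Rational(-637484, 98906075), Rational(12210, 15209)) = Rational(1197947681594, 1504262494675)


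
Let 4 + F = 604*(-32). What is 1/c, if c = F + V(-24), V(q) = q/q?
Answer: -1/19331 ≈ -5.1730e-5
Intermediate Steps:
F = -19332 (F = -4 + 604*(-32) = -4 - 19328 = -19332)
V(q) = 1
c = -19331 (c = -19332 + 1 = -19331)
1/c = 1/(-19331) = -1/19331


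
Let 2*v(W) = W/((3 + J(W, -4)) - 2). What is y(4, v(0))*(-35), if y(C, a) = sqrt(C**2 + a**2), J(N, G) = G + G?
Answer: -140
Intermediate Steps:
J(N, G) = 2*G
v(W) = -W/14 (v(W) = (W/((3 + 2*(-4)) - 2))/2 = (W/((3 - 8) - 2))/2 = (W/(-5 - 2))/2 = (W/(-7))/2 = (W*(-1/7))/2 = (-W/7)/2 = -W/14)
y(4, v(0))*(-35) = sqrt(4**2 + (-1/14*0)**2)*(-35) = sqrt(16 + 0**2)*(-35) = sqrt(16 + 0)*(-35) = sqrt(16)*(-35) = 4*(-35) = -140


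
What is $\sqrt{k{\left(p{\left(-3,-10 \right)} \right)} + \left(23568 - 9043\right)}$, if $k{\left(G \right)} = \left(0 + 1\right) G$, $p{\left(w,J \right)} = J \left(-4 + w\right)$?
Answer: $\sqrt{14595} \approx 120.81$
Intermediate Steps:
$k{\left(G \right)} = G$ ($k{\left(G \right)} = 1 G = G$)
$\sqrt{k{\left(p{\left(-3,-10 \right)} \right)} + \left(23568 - 9043\right)} = \sqrt{- 10 \left(-4 - 3\right) + \left(23568 - 9043\right)} = \sqrt{\left(-10\right) \left(-7\right) + \left(23568 - 9043\right)} = \sqrt{70 + 14525} = \sqrt{14595}$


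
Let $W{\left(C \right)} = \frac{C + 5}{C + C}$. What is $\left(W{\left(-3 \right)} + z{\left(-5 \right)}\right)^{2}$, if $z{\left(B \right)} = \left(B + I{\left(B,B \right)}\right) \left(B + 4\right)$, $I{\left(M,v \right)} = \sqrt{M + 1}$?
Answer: $\frac{160}{9} - \frac{56 i}{3} \approx 17.778 - 18.667 i$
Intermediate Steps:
$I{\left(M,v \right)} = \sqrt{1 + M}$
$W{\left(C \right)} = \frac{5 + C}{2 C}$
$z{\left(B \right)} = \left(4 + B\right) \left(B + \sqrt{1 + B}\right)$ ($z{\left(B \right)} = \left(B + \sqrt{1 + B}\right) \left(B + 4\right) = \left(B + \sqrt{1 + B}\right) \left(4 + B\right) = \left(4 + B\right) \left(B + \sqrt{1 + B}\right)$)
$\left(W{\left(-3 \right)} + z{\left(-5 \right)}\right)^{2} = \left(\frac{5 - 3}{2 \left(-3\right)} + \left(\left(-5\right)^{2} + 4 \left(-5\right) + 4 \sqrt{1 - 5} - 5 \sqrt{1 - 5}\right)\right)^{2} = \left(\frac{1}{2} \left(- \frac{1}{3}\right) 2 + \left(25 - 20 + 4 \sqrt{-4} - 5 \sqrt{-4}\right)\right)^{2} = \left(- \frac{1}{3} + \left(25 - 20 + 4 \cdot 2 i - 5 \cdot 2 i\right)\right)^{2} = \left(- \frac{1}{3} + \left(25 - 20 + 8 i - 10 i\right)\right)^{2} = \left(- \frac{1}{3} + \left(5 - 2 i\right)\right)^{2} = \left(\frac{14}{3} - 2 i\right)^{2}$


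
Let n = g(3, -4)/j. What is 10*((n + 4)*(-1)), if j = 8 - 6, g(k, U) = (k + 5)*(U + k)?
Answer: 0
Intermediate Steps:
g(k, U) = (5 + k)*(U + k)
j = 2
n = -4 (n = (3² + 5*(-4) + 5*3 - 4*3)/2 = (9 - 20 + 15 - 12)*(½) = -8*½ = -4)
10*((n + 4)*(-1)) = 10*((-4 + 4)*(-1)) = 10*(0*(-1)) = 10*0 = 0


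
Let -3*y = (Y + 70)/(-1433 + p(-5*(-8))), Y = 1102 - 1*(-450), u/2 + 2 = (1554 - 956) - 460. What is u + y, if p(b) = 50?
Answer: 1130150/4149 ≈ 272.39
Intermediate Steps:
u = 272 (u = -4 + 2*((1554 - 956) - 460) = -4 + 2*(598 - 460) = -4 + 2*138 = -4 + 276 = 272)
Y = 1552 (Y = 1102 + 450 = 1552)
y = 1622/4149 (y = -(1552 + 70)/(3*(-1433 + 50)) = -1622/(3*(-1383)) = -1622*(-1)/(3*1383) = -⅓*(-1622/1383) = 1622/4149 ≈ 0.39094)
u + y = 272 + 1622/4149 = 1130150/4149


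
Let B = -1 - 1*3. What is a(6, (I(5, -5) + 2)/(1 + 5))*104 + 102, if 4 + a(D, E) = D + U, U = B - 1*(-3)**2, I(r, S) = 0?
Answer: -1042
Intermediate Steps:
B = -4 (B = -1 - 3 = -4)
U = -13 (U = -4 - 1*(-3)**2 = -4 - 1*9 = -4 - 9 = -13)
a(D, E) = -17 + D (a(D, E) = -4 + (D - 13) = -4 + (-13 + D) = -17 + D)
a(6, (I(5, -5) + 2)/(1 + 5))*104 + 102 = (-17 + 6)*104 + 102 = -11*104 + 102 = -1144 + 102 = -1042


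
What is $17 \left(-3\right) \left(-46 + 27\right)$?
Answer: $969$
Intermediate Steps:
$17 \left(-3\right) \left(-46 + 27\right) = \left(-51\right) \left(-19\right) = 969$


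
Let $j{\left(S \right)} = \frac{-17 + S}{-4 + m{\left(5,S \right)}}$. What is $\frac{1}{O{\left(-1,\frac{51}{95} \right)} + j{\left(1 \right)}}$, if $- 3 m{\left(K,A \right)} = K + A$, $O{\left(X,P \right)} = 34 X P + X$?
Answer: $- \frac{285}{4727} \approx -0.060292$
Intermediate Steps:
$O{\left(X,P \right)} = X + 34 P X$ ($O{\left(X,P \right)} = 34 P X + X = X + 34 P X$)
$m{\left(K,A \right)} = - \frac{A}{3} - \frac{K}{3}$ ($m{\left(K,A \right)} = - \frac{K + A}{3} = - \frac{A + K}{3} = - \frac{A}{3} - \frac{K}{3}$)
$j{\left(S \right)} = \frac{-17 + S}{- \frac{17}{3} - \frac{S}{3}}$ ($j{\left(S \right)} = \frac{-17 + S}{-4 - \left(\frac{5}{3} + \frac{S}{3}\right)} = \frac{-17 + S}{- \frac{17}{3} - \frac{S}{3}}$)
$\frac{1}{O{\left(-1,\frac{51}{95} \right)} + j{\left(1 \right)}} = \frac{1}{- (1 + 34 \cdot \frac{51}{95}) + \frac{3 \left(17 - 1\right)}{17 + 1}} = \frac{1}{- (1 + 34 \cdot 51 \cdot \frac{1}{95}) + \frac{3 \left(17 - 1\right)}{18}} = \frac{1}{- (1 + 34 \cdot \frac{51}{95}) + 3 \cdot \frac{1}{18} \cdot 16} = \frac{1}{- (1 + \frac{1734}{95}) + \frac{8}{3}} = \frac{1}{\left(-1\right) \frac{1829}{95} + \frac{8}{3}} = \frac{1}{- \frac{1829}{95} + \frac{8}{3}} = \frac{1}{- \frac{4727}{285}} = - \frac{285}{4727}$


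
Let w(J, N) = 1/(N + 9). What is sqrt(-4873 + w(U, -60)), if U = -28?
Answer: 2*I*sqrt(3168681)/51 ≈ 69.807*I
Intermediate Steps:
w(J, N) = 1/(9 + N)
sqrt(-4873 + w(U, -60)) = sqrt(-4873 + 1/(9 - 60)) = sqrt(-4873 + 1/(-51)) = sqrt(-4873 - 1/51) = sqrt(-248524/51) = 2*I*sqrt(3168681)/51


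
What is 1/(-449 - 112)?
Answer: -1/561 ≈ -0.0017825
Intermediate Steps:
1/(-449 - 112) = 1/(-561) = -1/561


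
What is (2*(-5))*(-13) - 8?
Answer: 122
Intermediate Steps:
(2*(-5))*(-13) - 8 = -10*(-13) - 8 = 130 - 8 = 122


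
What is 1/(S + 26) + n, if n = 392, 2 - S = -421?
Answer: 176009/449 ≈ 392.00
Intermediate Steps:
S = 423 (S = 2 - 1*(-421) = 2 + 421 = 423)
1/(S + 26) + n = 1/(423 + 26) + 392 = 1/449 + 392 = 176009/449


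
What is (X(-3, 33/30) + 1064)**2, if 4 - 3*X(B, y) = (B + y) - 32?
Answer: 1043225401/900 ≈ 1.1591e+6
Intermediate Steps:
X(B, y) = 12 - B/3 - y/3 (X(B, y) = 4/3 - ((B + y) - 32)/3 = 4/3 - (-32 + B + y)/3 = 4/3 + (32/3 - B/3 - y/3) = 12 - B/3 - y/3)
(X(-3, 33/30) + 1064)**2 = ((12 - 1/3*(-3) - 11/30) + 1064)**2 = ((12 + 1 - 11/30) + 1064)**2 = (379/30 + 1064)**2 = (32299/30)**2 = 1043225401/900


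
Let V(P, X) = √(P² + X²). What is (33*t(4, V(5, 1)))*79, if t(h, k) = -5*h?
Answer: -52140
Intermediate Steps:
(33*t(4, V(5, 1)))*79 = (33*(-5*4))*79 = (33*(-20))*79 = -660*79 = -52140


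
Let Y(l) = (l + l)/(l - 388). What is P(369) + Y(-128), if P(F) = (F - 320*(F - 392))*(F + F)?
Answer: 735816322/129 ≈ 5.7040e+6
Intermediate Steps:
Y(l) = 2*l/(-388 + l) (Y(l) = (2*l)/(-388 + l) = 2*l/(-388 + l))
P(F) = 2*F*(125440 - 319*F) (P(F) = (F - 320*(-392 + F))*(2*F) = (F + (125440 - 320*F))*(2*F) = (125440 - 319*F)*(2*F) = 2*F*(125440 - 319*F))
P(369) + Y(-128) = 2*369*(125440 - 319*369) + 2*(-128)/(-388 - 128) = 2*369*(125440 - 117711) + 2*(-128)/(-516) = 2*369*7729 + 2*(-128)*(-1/516) = 5704002 + 64/129 = 735816322/129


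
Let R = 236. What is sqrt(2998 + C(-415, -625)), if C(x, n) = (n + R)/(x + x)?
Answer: sqrt(2065645070)/830 ≈ 54.758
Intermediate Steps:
C(x, n) = (236 + n)/(2*x) (C(x, n) = (n + 236)/(x + x) = (236 + n)/((2*x)) = (236 + n)*(1/(2*x)) = (236 + n)/(2*x))
sqrt(2998 + C(-415, -625)) = sqrt(2998 + (1/2)*(236 - 625)/(-415)) = sqrt(2998 + (1/2)*(-1/415)*(-389)) = sqrt(2998 + 389/830) = sqrt(2488729/830) = sqrt(2065645070)/830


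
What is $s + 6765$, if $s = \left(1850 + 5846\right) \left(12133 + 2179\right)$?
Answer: $110151917$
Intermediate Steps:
$s = 110145152$ ($s = 7696 \cdot 14312 = 110145152$)
$s + 6765 = 110145152 + 6765 = 110151917$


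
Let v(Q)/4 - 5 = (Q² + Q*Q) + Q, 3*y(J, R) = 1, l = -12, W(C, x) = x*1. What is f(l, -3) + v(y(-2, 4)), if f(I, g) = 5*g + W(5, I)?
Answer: -43/9 ≈ -4.7778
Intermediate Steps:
W(C, x) = x
y(J, R) = ⅓ (y(J, R) = (⅓)*1 = ⅓)
v(Q) = 20 + 4*Q + 8*Q² (v(Q) = 20 + 4*((Q² + Q*Q) + Q) = 20 + 4*((Q² + Q²) + Q) = 20 + 4*(2*Q² + Q) = 20 + 4*(Q + 2*Q²) = 20 + (4*Q + 8*Q²) = 20 + 4*Q + 8*Q²)
f(I, g) = I + 5*g (f(I, g) = 5*g + I = I + 5*g)
f(l, -3) + v(y(-2, 4)) = (-12 + 5*(-3)) + (20 + 4*(⅓) + 8*(⅓)²) = (-12 - 15) + (20 + 4/3 + 8*(⅑)) = -27 + (20 + 4/3 + 8/9) = -27 + 200/9 = -43/9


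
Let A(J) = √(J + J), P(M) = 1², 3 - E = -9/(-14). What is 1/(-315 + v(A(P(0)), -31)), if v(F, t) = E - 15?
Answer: -14/4587 ≈ -0.0030521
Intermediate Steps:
E = 33/14 (E = 3 - (-9)/(-14) = 3 - (-9)*(-1)/14 = 3 - 1*9/14 = 3 - 9/14 = 33/14 ≈ 2.3571)
P(M) = 1
A(J) = √2*√J (A(J) = √(2*J) = √2*√J)
v(F, t) = -177/14 (v(F, t) = 33/14 - 15 = -177/14)
1/(-315 + v(A(P(0)), -31)) = 1/(-315 - 177/14) = 1/(-4587/14) = -14/4587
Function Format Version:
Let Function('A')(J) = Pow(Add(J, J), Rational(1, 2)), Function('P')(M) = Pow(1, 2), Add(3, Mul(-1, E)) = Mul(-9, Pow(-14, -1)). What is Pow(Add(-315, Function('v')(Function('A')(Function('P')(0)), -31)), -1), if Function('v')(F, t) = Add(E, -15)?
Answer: Rational(-14, 4587) ≈ -0.0030521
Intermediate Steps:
E = Rational(33, 14) (E = Add(3, Mul(-1, Mul(-9, Pow(-14, -1)))) = Add(3, Mul(-1, Mul(-9, Rational(-1, 14)))) = Add(3, Mul(-1, Rational(9, 14))) = Add(3, Rational(-9, 14)) = Rational(33, 14) ≈ 2.3571)
Function('P')(M) = 1
Function('A')(J) = Mul(Pow(2, Rational(1, 2)), Pow(J, Rational(1, 2))) (Function('A')(J) = Pow(Mul(2, J), Rational(1, 2)) = Mul(Pow(2, Rational(1, 2)), Pow(J, Rational(1, 2))))
Function('v')(F, t) = Rational(-177, 14) (Function('v')(F, t) = Add(Rational(33, 14), -15) = Rational(-177, 14))
Pow(Add(-315, Function('v')(Function('A')(Function('P')(0)), -31)), -1) = Pow(Add(-315, Rational(-177, 14)), -1) = Pow(Rational(-4587, 14), -1) = Rational(-14, 4587)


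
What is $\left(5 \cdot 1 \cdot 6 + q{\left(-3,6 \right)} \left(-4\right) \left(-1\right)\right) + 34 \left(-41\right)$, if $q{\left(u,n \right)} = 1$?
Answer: $-1360$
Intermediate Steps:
$\left(5 \cdot 1 \cdot 6 + q{\left(-3,6 \right)} \left(-4\right) \left(-1\right)\right) + 34 \left(-41\right) = \left(5 \cdot 1 \cdot 6 + 1 \left(-4\right) \left(-1\right)\right) + 34 \left(-41\right) = \left(5 \cdot 6 - -4\right) - 1394 = \left(30 + 4\right) - 1394 = 34 - 1394 = -1360$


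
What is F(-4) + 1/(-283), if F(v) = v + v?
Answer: -2265/283 ≈ -8.0035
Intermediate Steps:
F(v) = 2*v
F(-4) + 1/(-283) = 2*(-4) + 1/(-283) = -8 - 1/283 = -2265/283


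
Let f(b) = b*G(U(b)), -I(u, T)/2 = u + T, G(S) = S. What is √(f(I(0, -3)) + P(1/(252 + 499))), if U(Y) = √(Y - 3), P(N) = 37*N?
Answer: √(27787 + 3384006*√3)/751 ≈ 3.2313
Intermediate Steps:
U(Y) = √(-3 + Y)
I(u, T) = -2*T - 2*u (I(u, T) = -2*(u + T) = -2*(T + u) = -2*T - 2*u)
f(b) = b*√(-3 + b)
√(f(I(0, -3)) + P(1/(252 + 499))) = √((-2*(-3) - 2*0)*√(-3 + (-2*(-3) - 2*0)) + 37/(252 + 499)) = √((6 + 0)*√(-3 + (6 + 0)) + 37/751) = √(6*√(-3 + 6) + 37*(1/751)) = √(6*√3 + 37/751) = √(37/751 + 6*√3)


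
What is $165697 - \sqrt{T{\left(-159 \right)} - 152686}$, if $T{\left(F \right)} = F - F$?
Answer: $165697 - i \sqrt{152686} \approx 1.657 \cdot 10^{5} - 390.75 i$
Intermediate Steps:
$T{\left(F \right)} = 0$
$165697 - \sqrt{T{\left(-159 \right)} - 152686} = 165697 - \sqrt{0 - 152686} = 165697 - \sqrt{-152686} = 165697 - i \sqrt{152686}$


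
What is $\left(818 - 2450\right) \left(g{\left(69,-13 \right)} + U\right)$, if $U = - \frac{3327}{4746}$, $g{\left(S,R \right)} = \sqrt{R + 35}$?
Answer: $\frac{904944}{791} - 1632 \sqrt{22} \approx -6510.7$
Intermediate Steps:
$g{\left(S,R \right)} = \sqrt{35 + R}$
$U = - \frac{1109}{1582}$ ($U = \left(-3327\right) \frac{1}{4746} = - \frac{1109}{1582} \approx -0.70101$)
$\left(818 - 2450\right) \left(g{\left(69,-13 \right)} + U\right) = \left(818 - 2450\right) \left(\sqrt{35 - 13} - \frac{1109}{1582}\right) = - 1632 \left(\sqrt{22} - \frac{1109}{1582}\right) = - 1632 \left(- \frac{1109}{1582} + \sqrt{22}\right) = \frac{904944}{791} - 1632 \sqrt{22}$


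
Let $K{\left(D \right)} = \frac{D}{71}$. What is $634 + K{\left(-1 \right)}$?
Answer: $\frac{45013}{71} \approx 633.99$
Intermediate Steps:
$K{\left(D \right)} = \frac{D}{71}$ ($K{\left(D \right)} = D \frac{1}{71} = \frac{D}{71}$)
$634 + K{\left(-1 \right)} = 634 + \frac{1}{71} \left(-1\right) = 634 - \frac{1}{71} = \frac{45013}{71}$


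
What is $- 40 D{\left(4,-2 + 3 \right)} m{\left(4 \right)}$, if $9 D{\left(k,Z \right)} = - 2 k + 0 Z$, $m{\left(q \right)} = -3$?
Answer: $- \frac{320}{3} \approx -106.67$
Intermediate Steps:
$D{\left(k,Z \right)} = - \frac{2 k}{9}$ ($D{\left(k,Z \right)} = \frac{- 2 k + 0 Z}{9} = \frac{- 2 k + 0}{9} = \frac{\left(-2\right) k}{9} = - \frac{2 k}{9}$)
$- 40 D{\left(4,-2 + 3 \right)} m{\left(4 \right)} = - 40 \left(\left(- \frac{2}{9}\right) 4\right) \left(-3\right) = \left(-40\right) \left(- \frac{8}{9}\right) \left(-3\right) = \frac{320}{9} \left(-3\right) = - \frac{320}{3}$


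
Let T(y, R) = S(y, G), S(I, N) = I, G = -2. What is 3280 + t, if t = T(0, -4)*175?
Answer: 3280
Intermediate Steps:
T(y, R) = y
t = 0 (t = 0*175 = 0)
3280 + t = 3280 + 0 = 3280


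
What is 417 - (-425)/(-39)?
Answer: 15838/39 ≈ 406.10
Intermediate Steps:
417 - (-425)/(-39) = 417 - (-425)*(-1)/39 = 417 - 1*425/39 = 417 - 425/39 = 15838/39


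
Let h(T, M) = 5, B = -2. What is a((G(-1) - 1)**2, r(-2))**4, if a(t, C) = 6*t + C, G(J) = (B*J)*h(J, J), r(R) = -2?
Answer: 54875873536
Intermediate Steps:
G(J) = -10*J (G(J) = -2*J*5 = -10*J)
a(t, C) = C + 6*t
a((G(-1) - 1)**2, r(-2))**4 = (-2 + 6*(-10*(-1) - 1)**2)**4 = (-2 + 6*(10 - 1)**2)**4 = (-2 + 6*9**2)**4 = (-2 + 6*81)**4 = (-2 + 486)**4 = 484**4 = 54875873536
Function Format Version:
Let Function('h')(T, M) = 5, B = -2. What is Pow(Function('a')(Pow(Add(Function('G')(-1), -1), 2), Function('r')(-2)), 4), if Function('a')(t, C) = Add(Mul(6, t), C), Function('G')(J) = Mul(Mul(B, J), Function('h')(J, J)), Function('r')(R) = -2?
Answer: 54875873536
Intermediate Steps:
Function('G')(J) = Mul(-10, J) (Function('G')(J) = Mul(Mul(-2, J), 5) = Mul(-10, J))
Function('a')(t, C) = Add(C, Mul(6, t))
Pow(Function('a')(Pow(Add(Function('G')(-1), -1), 2), Function('r')(-2)), 4) = Pow(Add(-2, Mul(6, Pow(Add(Mul(-10, -1), -1), 2))), 4) = Pow(Add(-2, Mul(6, Pow(Add(10, -1), 2))), 4) = Pow(Add(-2, Mul(6, Pow(9, 2))), 4) = Pow(Add(-2, Mul(6, 81)), 4) = Pow(Add(-2, 486), 4) = Pow(484, 4) = 54875873536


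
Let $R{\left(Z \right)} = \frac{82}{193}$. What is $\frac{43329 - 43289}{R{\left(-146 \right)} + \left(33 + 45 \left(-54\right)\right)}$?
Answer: $- \frac{7720}{462539} \approx -0.01669$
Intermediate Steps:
$R{\left(Z \right)} = \frac{82}{193}$ ($R{\left(Z \right)} = 82 \cdot \frac{1}{193} = \frac{82}{193}$)
$\frac{43329 - 43289}{R{\left(-146 \right)} + \left(33 + 45 \left(-54\right)\right)} = \frac{43329 - 43289}{\frac{82}{193} + \left(33 + 45 \left(-54\right)\right)} = \frac{40}{\frac{82}{193} + \left(33 - 2430\right)} = \frac{40}{\frac{82}{193} - 2397} = \frac{40}{- \frac{462539}{193}} = 40 \left(- \frac{193}{462539}\right) = - \frac{7720}{462539}$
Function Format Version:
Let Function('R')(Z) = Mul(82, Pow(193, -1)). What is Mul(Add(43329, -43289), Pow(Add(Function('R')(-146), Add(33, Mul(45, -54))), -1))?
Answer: Rational(-7720, 462539) ≈ -0.016690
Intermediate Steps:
Function('R')(Z) = Rational(82, 193) (Function('R')(Z) = Mul(82, Rational(1, 193)) = Rational(82, 193))
Mul(Add(43329, -43289), Pow(Add(Function('R')(-146), Add(33, Mul(45, -54))), -1)) = Mul(Add(43329, -43289), Pow(Add(Rational(82, 193), Add(33, Mul(45, -54))), -1)) = Mul(40, Pow(Add(Rational(82, 193), Add(33, -2430)), -1)) = Mul(40, Pow(Add(Rational(82, 193), -2397), -1)) = Mul(40, Pow(Rational(-462539, 193), -1)) = Mul(40, Rational(-193, 462539)) = Rational(-7720, 462539)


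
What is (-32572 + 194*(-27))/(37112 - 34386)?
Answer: -18905/1363 ≈ -13.870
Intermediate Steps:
(-32572 + 194*(-27))/(37112 - 34386) = (-32572 - 5238)/2726 = -37810*1/2726 = -18905/1363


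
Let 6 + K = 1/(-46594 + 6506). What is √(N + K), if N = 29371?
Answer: √11797739240618/20044 ≈ 171.36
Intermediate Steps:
K = -240529/40088 (K = -6 + 1/(-46594 + 6506) = -6 + 1/(-40088) = -6 - 1/40088 = -240529/40088 ≈ -6.0000)
√(N + K) = √(29371 - 240529/40088) = √(1177184119/40088) = √11797739240618/20044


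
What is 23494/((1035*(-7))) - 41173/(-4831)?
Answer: 184798871/35000595 ≈ 5.2799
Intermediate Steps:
23494/((1035*(-7))) - 41173/(-4831) = 23494/(-7245) - 41173*(-1/4831) = 23494*(-1/7245) + 41173/4831 = -23494/7245 + 41173/4831 = 184798871/35000595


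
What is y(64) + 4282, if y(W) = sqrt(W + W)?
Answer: 4282 + 8*sqrt(2) ≈ 4293.3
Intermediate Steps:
y(W) = sqrt(2)*sqrt(W) (y(W) = sqrt(2*W) = sqrt(2)*sqrt(W))
y(64) + 4282 = sqrt(2)*sqrt(64) + 4282 = sqrt(2)*8 + 4282 = 8*sqrt(2) + 4282 = 4282 + 8*sqrt(2)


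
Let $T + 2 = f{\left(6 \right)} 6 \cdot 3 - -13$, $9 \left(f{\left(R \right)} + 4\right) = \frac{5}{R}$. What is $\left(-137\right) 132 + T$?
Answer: $- \frac{54430}{3} \approx -18143.0$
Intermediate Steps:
$f{\left(R \right)} = -4 + \frac{5}{9 R}$ ($f{\left(R \right)} = -4 + \frac{5 \frac{1}{R}}{9} = -4 + \frac{5}{9 R}$)
$T = - \frac{178}{3}$ ($T = -2 + \left(\left(-4 + \frac{5}{9 \cdot 6}\right) 6 \cdot 3 - -13\right) = -2 + \left(\left(-4 + \frac{5}{9} \cdot \frac{1}{6}\right) 6 \cdot 3 + 13\right) = -2 + \left(\left(-4 + \frac{5}{54}\right) 6 \cdot 3 + 13\right) = -2 + \left(\left(- \frac{211}{54}\right) 6 \cdot 3 + 13\right) = -2 + \left(\left(- \frac{211}{9}\right) 3 + 13\right) = -2 + \left(- \frac{211}{3} + 13\right) = -2 - \frac{172}{3} = - \frac{178}{3} \approx -59.333$)
$\left(-137\right) 132 + T = \left(-137\right) 132 - \frac{178}{3} = -18084 - \frac{178}{3} = - \frac{54430}{3}$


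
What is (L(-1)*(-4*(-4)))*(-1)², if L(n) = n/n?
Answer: 16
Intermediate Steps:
L(n) = 1
(L(-1)*(-4*(-4)))*(-1)² = (1*(-4*(-4)))*(-1)² = (1*16)*1 = 16*1 = 16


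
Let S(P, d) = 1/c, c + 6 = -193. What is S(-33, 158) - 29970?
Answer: -5964031/199 ≈ -29970.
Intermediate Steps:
c = -199 (c = -6 - 193 = -199)
S(P, d) = -1/199 (S(P, d) = 1/(-199) = -1/199)
S(-33, 158) - 29970 = -1/199 - 29970 = -5964031/199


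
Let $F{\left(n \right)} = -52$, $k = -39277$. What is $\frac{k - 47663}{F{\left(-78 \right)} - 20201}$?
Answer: $\frac{28980}{6751} \approx 4.2927$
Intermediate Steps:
$\frac{k - 47663}{F{\left(-78 \right)} - 20201} = \frac{-39277 - 47663}{-52 - 20201} = - \frac{86940}{-20253} = \left(-86940\right) \left(- \frac{1}{20253}\right) = \frac{28980}{6751}$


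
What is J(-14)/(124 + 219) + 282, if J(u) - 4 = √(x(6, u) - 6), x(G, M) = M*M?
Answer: 96730/343 + √190/343 ≈ 282.05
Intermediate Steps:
x(G, M) = M²
J(u) = 4 + √(-6 + u²) (J(u) = 4 + √(u² - 6) = 4 + √(-6 + u²))
J(-14)/(124 + 219) + 282 = (4 + √(-6 + (-14)²))/(124 + 219) + 282 = (4 + √(-6 + 196))/343 + 282 = (4 + √190)*(1/343) + 282 = (4/343 + √190/343) + 282 = 96730/343 + √190/343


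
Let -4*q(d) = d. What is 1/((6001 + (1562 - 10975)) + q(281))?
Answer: -4/13929 ≈ -0.00028717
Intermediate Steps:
q(d) = -d/4
1/((6001 + (1562 - 10975)) + q(281)) = 1/((6001 + (1562 - 10975)) - ¼*281) = 1/((6001 - 9413) - 281/4) = 1/(-3412 - 281/4) = 1/(-13929/4) = -4/13929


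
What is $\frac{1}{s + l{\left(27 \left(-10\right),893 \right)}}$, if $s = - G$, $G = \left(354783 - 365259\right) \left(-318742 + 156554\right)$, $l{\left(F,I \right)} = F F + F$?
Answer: $- \frac{1}{1699008858} \approx -5.8858 \cdot 10^{-10}$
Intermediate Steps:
$l{\left(F,I \right)} = F + F^{2}$ ($l{\left(F,I \right)} = F^{2} + F = F + F^{2}$)
$G = 1699081488$ ($G = \left(-10476\right) \left(-162188\right) = 1699081488$)
$s = -1699081488$ ($s = \left(-1\right) 1699081488 = -1699081488$)
$\frac{1}{s + l{\left(27 \left(-10\right),893 \right)}} = \frac{1}{-1699081488 + 27 \left(-10\right) \left(1 + 27 \left(-10\right)\right)} = \frac{1}{-1699081488 - 270 \left(1 - 270\right)} = \frac{1}{-1699081488 - -72630} = \frac{1}{-1699081488 + 72630} = \frac{1}{-1699008858} = - \frac{1}{1699008858}$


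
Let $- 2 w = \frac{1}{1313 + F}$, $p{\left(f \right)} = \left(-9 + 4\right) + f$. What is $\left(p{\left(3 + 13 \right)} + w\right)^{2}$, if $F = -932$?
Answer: $\frac{70241161}{580644} \approx 120.97$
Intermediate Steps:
$p{\left(f \right)} = -5 + f$
$w = - \frac{1}{762}$ ($w = - \frac{1}{2 \left(1313 - 932\right)} = - \frac{1}{2 \cdot 381} = \left(- \frac{1}{2}\right) \frac{1}{381} = - \frac{1}{762} \approx -0.0013123$)
$\left(p{\left(3 + 13 \right)} + w\right)^{2} = \left(\left(-5 + \left(3 + 13\right)\right) - \frac{1}{762}\right)^{2} = \left(\left(-5 + 16\right) - \frac{1}{762}\right)^{2} = \left(11 - \frac{1}{762}\right)^{2} = \left(\frac{8381}{762}\right)^{2} = \frac{70241161}{580644}$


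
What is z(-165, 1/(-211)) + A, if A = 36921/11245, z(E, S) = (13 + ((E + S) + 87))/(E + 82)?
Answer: 800833893/196933685 ≈ 4.0665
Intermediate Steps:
z(E, S) = (100 + E + S)/(82 + E) (z(E, S) = (13 + (87 + E + S))/(82 + E) = (100 + E + S)/(82 + E))
A = 36921/11245 (A = 36921*(1/11245) = 36921/11245 ≈ 3.2833)
z(-165, 1/(-211)) + A = (100 - 165 + 1/(-211))/(82 - 165) + 36921/11245 = (100 - 165 - 1/211)/(-83) + 36921/11245 = -1/83*(-13716/211) + 36921/11245 = 13716/17513 + 36921/11245 = 800833893/196933685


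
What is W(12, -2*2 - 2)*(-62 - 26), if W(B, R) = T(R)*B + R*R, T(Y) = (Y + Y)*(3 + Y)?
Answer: -41184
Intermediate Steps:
T(Y) = 2*Y*(3 + Y) (T(Y) = (2*Y)*(3 + Y) = 2*Y*(3 + Y))
W(B, R) = R**2 + 2*B*R*(3 + R) (W(B, R) = (2*R*(3 + R))*B + R*R = 2*B*R*(3 + R) + R**2 = R**2 + 2*B*R*(3 + R))
W(12, -2*2 - 2)*(-62 - 26) = ((-2*2 - 2)*((-2*2 - 2) + 2*12*(3 + (-2*2 - 2))))*(-62 - 26) = ((-4 - 2)*((-4 - 2) + 2*12*(3 + (-4 - 2))))*(-88) = -6*(-6 + 2*12*(3 - 6))*(-88) = -6*(-6 + 2*12*(-3))*(-88) = -6*(-6 - 72)*(-88) = -6*(-78)*(-88) = 468*(-88) = -41184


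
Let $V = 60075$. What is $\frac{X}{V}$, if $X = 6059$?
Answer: $\frac{6059}{60075} \approx 0.10086$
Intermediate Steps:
$\frac{X}{V} = \frac{6059}{60075}$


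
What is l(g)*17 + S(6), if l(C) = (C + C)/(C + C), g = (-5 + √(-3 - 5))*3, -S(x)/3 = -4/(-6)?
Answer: 15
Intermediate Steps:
S(x) = -2 (S(x) = -(-12)/(-6) = -(-12)*(-1)/6 = -3*⅔ = -2)
g = -15 + 6*I*√2 (g = (-5 + √(-8))*3 = (-5 + 2*I*√2)*3 = -15 + 6*I*√2 ≈ -15.0 + 8.4853*I)
l(C) = 1 (l(C) = (2*C)/((2*C)) = (2*C)*(1/(2*C)) = 1)
l(g)*17 + S(6) = 1*17 - 2 = 17 - 2 = 15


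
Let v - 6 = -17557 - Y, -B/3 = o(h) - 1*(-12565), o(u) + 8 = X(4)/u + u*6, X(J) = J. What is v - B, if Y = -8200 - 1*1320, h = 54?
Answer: 275510/9 ≈ 30612.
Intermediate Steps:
o(u) = -8 + 4/u + 6*u (o(u) = -8 + (4/u + u*6) = -8 + (4/u + 6*u) = -8 + 4/u + 6*u)
Y = -9520 (Y = -8200 - 1320 = -9520)
B = -347789/9 (B = -3*((-8 + 4/54 + 6*54) - 1*(-12565)) = -3*((-8 + 4*(1/54) + 324) + 12565) = -3*((-8 + 2/27 + 324) + 12565) = -3*(8534/27 + 12565) = -3*347789/27 = -347789/9 ≈ -38643.)
v = -8031 (v = 6 + (-17557 - 1*(-9520)) = 6 + (-17557 + 9520) = 6 - 8037 = -8031)
v - B = -8031 - 1*(-347789/9) = -8031 + 347789/9 = 275510/9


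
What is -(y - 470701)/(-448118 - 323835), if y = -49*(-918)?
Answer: -60817/110279 ≈ -0.55148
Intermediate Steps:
y = 44982
-(y - 470701)/(-448118 - 323835) = -(44982 - 470701)/(-448118 - 323835) = -(-425719)/(-771953) = -(-425719)*(-1)/771953 = -1*60817/110279 = -60817/110279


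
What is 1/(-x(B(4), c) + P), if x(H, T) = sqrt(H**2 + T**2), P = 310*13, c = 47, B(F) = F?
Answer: 806/3247735 + sqrt(89)/3247735 ≈ 0.00025108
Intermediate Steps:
P = 4030
1/(-x(B(4), c) + P) = 1/(-sqrt(4**2 + 47**2) + 4030) = 1/(-sqrt(16 + 2209) + 4030) = 1/(-sqrt(2225) + 4030) = 1/(-5*sqrt(89) + 4030) = 1/(4030 - 5*sqrt(89))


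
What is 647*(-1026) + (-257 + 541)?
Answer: -663538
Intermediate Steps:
647*(-1026) + (-257 + 541) = -663822 + 284 = -663538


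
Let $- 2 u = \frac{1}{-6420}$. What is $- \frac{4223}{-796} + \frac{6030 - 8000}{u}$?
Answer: $- \frac{20134656577}{796} \approx -2.5295 \cdot 10^{7}$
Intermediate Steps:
$u = \frac{1}{12840}$ ($u = - \frac{1}{2 \left(-6420\right)} = \left(- \frac{1}{2}\right) \left(- \frac{1}{6420}\right) = \frac{1}{12840} \approx 7.7882 \cdot 10^{-5}$)
$- \frac{4223}{-796} + \frac{6030 - 8000}{u} = - \frac{4223}{-796} + \left(6030 - 8000\right) \frac{1}{\frac{1}{12840}} = \left(-4223\right) \left(- \frac{1}{796}\right) - 25294800 = \frac{4223}{796} - 25294800 = - \frac{20134656577}{796}$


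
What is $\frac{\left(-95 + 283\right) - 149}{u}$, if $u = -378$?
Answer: $- \frac{13}{126} \approx -0.10317$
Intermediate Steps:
$\frac{\left(-95 + 283\right) - 149}{u} = \frac{\left(-95 + 283\right) - 149}{-378} = \left(188 - 149\right) \left(- \frac{1}{378}\right) = 39 \left(- \frac{1}{378}\right) = - \frac{13}{126}$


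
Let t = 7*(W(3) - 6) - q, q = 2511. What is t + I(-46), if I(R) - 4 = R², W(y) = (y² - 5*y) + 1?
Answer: -468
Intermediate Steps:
W(y) = 1 + y² - 5*y
t = -2588 (t = 7*((1 + 3² - 5*3) - 6) - 1*2511 = 7*((1 + 9 - 15) - 6) - 2511 = 7*(-5 - 6) - 2511 = 7*(-11) - 2511 = -77 - 2511 = -2588)
I(R) = 4 + R²
t + I(-46) = -2588 + (4 + (-46)²) = -2588 + (4 + 2116) = -2588 + 2120 = -468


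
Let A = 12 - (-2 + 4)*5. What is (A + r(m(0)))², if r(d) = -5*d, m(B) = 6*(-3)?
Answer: 8464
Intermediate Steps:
m(B) = -18
A = 2 (A = 12 - 2*5 = 12 - 1*10 = 12 - 10 = 2)
(A + r(m(0)))² = (2 - 5*(-18))² = (2 + 90)² = 92² = 8464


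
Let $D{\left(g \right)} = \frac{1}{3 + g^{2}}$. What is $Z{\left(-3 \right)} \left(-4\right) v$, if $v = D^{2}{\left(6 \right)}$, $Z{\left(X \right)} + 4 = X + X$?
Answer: $\frac{40}{1521} \approx 0.026298$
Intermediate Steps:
$Z{\left(X \right)} = -4 + 2 X$ ($Z{\left(X \right)} = -4 + \left(X + X\right) = -4 + 2 X$)
$v = \frac{1}{1521}$ ($v = \left(\frac{1}{3 + 6^{2}}\right)^{2} = \left(\frac{1}{3 + 36}\right)^{2} = \left(\frac{1}{39}\right)^{2} = \frac{1}{1521} \approx 0.00065746$)
$Z{\left(-3 \right)} \left(-4\right) v = \left(-4 + 2 \left(-3\right)\right) \left(-4\right) \frac{1}{1521} = \left(-4 - 6\right) \left(-4\right) \frac{1}{1521} = \left(-10\right) \left(-4\right) \frac{1}{1521} = 40 \cdot \frac{1}{1521} = \frac{40}{1521}$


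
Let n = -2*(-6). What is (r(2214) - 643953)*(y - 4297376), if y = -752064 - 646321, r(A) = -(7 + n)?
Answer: 3667910602692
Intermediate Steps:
n = 12
r(A) = -19 (r(A) = -(7 + 12) = -1*19 = -19)
y = -1398385
(r(2214) - 643953)*(y - 4297376) = (-19 - 643953)*(-1398385 - 4297376) = -643972*(-5695761) = 3667910602692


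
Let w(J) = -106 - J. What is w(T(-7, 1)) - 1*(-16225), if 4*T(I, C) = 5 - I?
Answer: 16116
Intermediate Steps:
T(I, C) = 5/4 - I/4 (T(I, C) = (5 - I)/4 = 5/4 - I/4)
w(T(-7, 1)) - 1*(-16225) = (-106 - (5/4 - 1/4*(-7))) - 1*(-16225) = (-106 - (5/4 + 7/4)) + 16225 = (-106 - 1*3) + 16225 = (-106 - 3) + 16225 = -109 + 16225 = 16116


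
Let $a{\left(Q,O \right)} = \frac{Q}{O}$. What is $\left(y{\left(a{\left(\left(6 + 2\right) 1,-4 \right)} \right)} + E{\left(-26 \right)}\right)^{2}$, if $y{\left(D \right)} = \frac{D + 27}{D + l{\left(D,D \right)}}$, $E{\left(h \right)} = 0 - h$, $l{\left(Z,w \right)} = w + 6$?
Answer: $\frac{5929}{4} \approx 1482.3$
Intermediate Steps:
$l{\left(Z,w \right)} = 6 + w$
$E{\left(h \right)} = - h$
$y{\left(D \right)} = \frac{27 + D}{6 + 2 D}$ ($y{\left(D \right)} = \frac{D + 27}{D + \left(6 + D\right)} = \frac{27 + D}{6 + 2 D}$)
$\left(y{\left(a{\left(\left(6 + 2\right) 1,-4 \right)} \right)} + E{\left(-26 \right)}\right)^{2} = \left(\frac{27 + \frac{\left(6 + 2\right) 1}{-4}}{2 \left(3 + \frac{\left(6 + 2\right) 1}{-4}\right)} - -26\right)^{2} = \left(\frac{27 + 8 \cdot 1 \left(- \frac{1}{4}\right)}{2 \left(3 + 8 \cdot 1 \left(- \frac{1}{4}\right)\right)} + 26\right)^{2} = \left(\frac{27 + 8 \left(- \frac{1}{4}\right)}{2 \left(3 + 8 \left(- \frac{1}{4}\right)\right)} + 26\right)^{2} = \left(\frac{27 - 2}{2 \left(3 - 2\right)} + 26\right)^{2} = \left(\frac{1}{2} \cdot 1^{-1} \cdot 25 + 26\right)^{2} = \left(\frac{1}{2} \cdot 1 \cdot 25 + 26\right)^{2} = \left(\frac{25}{2} + 26\right)^{2} = \left(\frac{77}{2}\right)^{2} = \frac{5929}{4}$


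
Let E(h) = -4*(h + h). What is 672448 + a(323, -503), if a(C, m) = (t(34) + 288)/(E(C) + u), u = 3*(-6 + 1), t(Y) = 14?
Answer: 1747692050/2599 ≈ 6.7245e+5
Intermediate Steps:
E(h) = -8*h
u = -15 (u = 3*(-5) = -15)
a(C, m) = 302/(-15 - 8*C) (a(C, m) = (14 + 288)/(-8*C - 15) = 302/(-15 - 8*C))
672448 + a(323, -503) = 672448 - 302/(15 + 8*323) = 672448 - 302/(15 + 2584) = 672448 - 302/2599 = 1747692050/2599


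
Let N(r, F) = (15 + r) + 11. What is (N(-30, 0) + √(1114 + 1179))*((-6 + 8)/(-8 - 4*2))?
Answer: ½ - √2293/8 ≈ -5.4857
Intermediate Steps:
N(r, F) = 26 + r
(N(-30, 0) + √(1114 + 1179))*((-6 + 8)/(-8 - 4*2)) = ((26 - 30) + √(1114 + 1179))*((-6 + 8)/(-8 - 4*2)) = (-4 + √2293)*(2/(-8 - 8)) = (-4 + √2293)*(2/(-16)) = (-4 + √2293)*(2*(-1/16)) = (-4 + √2293)*(-⅛) = ½ - √2293/8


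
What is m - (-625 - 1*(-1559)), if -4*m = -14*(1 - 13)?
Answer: -976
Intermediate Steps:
m = -42 (m = -(-7)*(1 - 13)/2 = -(-7)*(-12)/2 = -¼*168 = -42)
m - (-625 - 1*(-1559)) = -42 - (-625 - 1*(-1559)) = -42 - (-625 + 1559) = -42 - 1*934 = -42 - 934 = -976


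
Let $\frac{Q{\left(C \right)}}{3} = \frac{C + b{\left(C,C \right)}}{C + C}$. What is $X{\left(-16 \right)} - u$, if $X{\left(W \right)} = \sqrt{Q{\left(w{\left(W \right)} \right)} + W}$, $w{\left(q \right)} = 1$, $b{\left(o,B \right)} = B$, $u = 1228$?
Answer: $-1228 + i \sqrt{13} \approx -1228.0 + 3.6056 i$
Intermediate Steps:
$Q{\left(C \right)} = 3$ ($Q{\left(C \right)} = 3 \frac{C + C}{C + C} = 3 \frac{2 C}{2 C} = 3 \cdot 2 C \frac{1}{2 C} = 3 \cdot 1 = 3$)
$X{\left(W \right)} = \sqrt{3 + W}$
$X{\left(-16 \right)} - u = \sqrt{3 - 16} - 1228 = \sqrt{-13} - 1228 = i \sqrt{13} - 1228 = -1228 + i \sqrt{13}$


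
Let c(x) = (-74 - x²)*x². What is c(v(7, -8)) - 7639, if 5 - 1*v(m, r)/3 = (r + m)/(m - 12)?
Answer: -41238631/625 ≈ -65982.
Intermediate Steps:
v(m, r) = 15 - 3*(m + r)/(-12 + m) (v(m, r) = 15 - 3*(r + m)/(m - 12) = 15 - 3*(m + r)/(-12 + m))
c(x) = x²*(-74 - x²)
c(v(7, -8)) - 7639 = (3*(-60 - 1*(-8) + 4*7)/(-12 + 7))²*(-74 - (3*(-60 - 1*(-8) + 4*7)/(-12 + 7))²) - 7639 = (3*(-60 + 8 + 28)/(-5))²*(-74 - (3*(-60 + 8 + 28)/(-5))²) - 7639 = (3*(-⅕)*(-24))²*(-74 - (3*(-⅕)*(-24))²) - 7639 = (72/5)²*(-74 - (72/5)²) - 7639 = 5184*(-74 - 1*5184/25)/25 - 7639 = 5184*(-74 - 5184/25)/25 - 7639 = (5184/25)*(-7034/25) - 7639 = -36464256/625 - 7639 = -41238631/625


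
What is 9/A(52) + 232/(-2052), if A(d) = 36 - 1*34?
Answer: 4501/1026 ≈ 4.3869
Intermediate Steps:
A(d) = 2 (A(d) = 36 - 34 = 2)
9/A(52) + 232/(-2052) = 9/2 + 232/(-2052) = 9*(½) + 232*(-1/2052) = 9/2 - 58/513 = 4501/1026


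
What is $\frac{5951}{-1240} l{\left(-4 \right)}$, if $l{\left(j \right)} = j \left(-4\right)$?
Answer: $- \frac{11902}{155} \approx -76.787$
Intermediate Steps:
$l{\left(j \right)} = - 4 j$
$\frac{5951}{-1240} l{\left(-4 \right)} = \frac{5951}{-1240} \left(\left(-4\right) \left(-4\right)\right) = 5951 \left(- \frac{1}{1240}\right) 16 = \left(- \frac{5951}{1240}\right) 16 = - \frac{11902}{155}$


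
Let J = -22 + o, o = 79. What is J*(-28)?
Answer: -1596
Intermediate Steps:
J = 57 (J = -22 + 79 = 57)
J*(-28) = 57*(-28) = -1596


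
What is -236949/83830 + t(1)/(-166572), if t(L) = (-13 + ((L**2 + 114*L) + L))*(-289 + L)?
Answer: -1027287103/387881410 ≈ -2.6485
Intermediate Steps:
t(L) = (-289 + L)*(-13 + L**2 + 115*L) (t(L) = (-13 + (L**2 + 115*L))*(-289 + L) = (-13 + L**2 + 115*L)*(-289 + L) = (-289 + L)*(-13 + L**2 + 115*L))
-236949/83830 + t(1)/(-166572) = -236949/83830 + (3757 + 1**3 - 33248*1 - 174*1**2)/(-166572) = -236949*1/83830 + (3757 + 1 - 33248 - 174*1)*(-1/166572) = -236949/83830 + (3757 + 1 - 33248 - 174)*(-1/166572) = -236949/83830 - 29664*(-1/166572) = -236949/83830 + 824/4627 = -1027287103/387881410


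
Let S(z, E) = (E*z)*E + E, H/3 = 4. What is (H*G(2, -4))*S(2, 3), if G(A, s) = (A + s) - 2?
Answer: -1008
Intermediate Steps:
H = 12 (H = 3*4 = 12)
S(z, E) = E + z*E² (S(z, E) = z*E² + E = E + z*E²)
G(A, s) = -2 + A + s
(H*G(2, -4))*S(2, 3) = (12*(-2 + 2 - 4))*(3*(1 + 3*2)) = (12*(-4))*(3*(1 + 6)) = -144*7 = -48*21 = -1008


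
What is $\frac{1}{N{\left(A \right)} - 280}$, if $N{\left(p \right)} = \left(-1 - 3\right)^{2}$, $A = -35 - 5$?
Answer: $- \frac{1}{264} \approx -0.0037879$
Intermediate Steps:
$A = -40$ ($A = -35 - 5 = -40$)
$N{\left(p \right)} = 16$ ($N{\left(p \right)} = \left(-4\right)^{2} = 16$)
$\frac{1}{N{\left(A \right)} - 280} = \frac{1}{16 - 280} = \frac{1}{-264} = - \frac{1}{264}$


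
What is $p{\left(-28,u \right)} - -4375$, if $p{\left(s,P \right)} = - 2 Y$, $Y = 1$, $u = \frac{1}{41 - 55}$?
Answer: $4373$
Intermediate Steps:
$u = - \frac{1}{14}$ ($u = \frac{1}{-14} = - \frac{1}{14} \approx -0.071429$)
$p{\left(s,P \right)} = -2$ ($p{\left(s,P \right)} = \left(-2\right) 1 = -2$)
$p{\left(-28,u \right)} - -4375 = -2 - -4375 = -2 + 4375 = 4373$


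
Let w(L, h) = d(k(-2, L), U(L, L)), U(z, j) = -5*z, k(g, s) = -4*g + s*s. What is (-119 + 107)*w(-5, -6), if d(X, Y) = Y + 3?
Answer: -336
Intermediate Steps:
k(g, s) = s**2 - 4*g (k(g, s) = -4*g + s**2 = s**2 - 4*g)
d(X, Y) = 3 + Y
w(L, h) = 3 - 5*L
(-119 + 107)*w(-5, -6) = (-119 + 107)*(3 - 5*(-5)) = -12*(3 + 25) = -12*28 = -336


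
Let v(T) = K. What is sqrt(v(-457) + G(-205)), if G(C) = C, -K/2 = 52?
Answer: I*sqrt(309) ≈ 17.578*I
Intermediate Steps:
K = -104 (K = -2*52 = -104)
v(T) = -104
sqrt(v(-457) + G(-205)) = sqrt(-104 - 205) = sqrt(-309) = I*sqrt(309)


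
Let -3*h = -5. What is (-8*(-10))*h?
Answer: 400/3 ≈ 133.33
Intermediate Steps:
h = 5/3 (h = -⅓*(-5) = 5/3 ≈ 1.6667)
(-8*(-10))*h = -8*(-10)*(5/3) = 80*(5/3) = 400/3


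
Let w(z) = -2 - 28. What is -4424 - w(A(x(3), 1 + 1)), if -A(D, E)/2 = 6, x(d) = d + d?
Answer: -4394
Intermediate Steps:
x(d) = 2*d
A(D, E) = -12 (A(D, E) = -2*6 = -12)
w(z) = -30
-4424 - w(A(x(3), 1 + 1)) = -4424 - 1*(-30) = -4424 + 30 = -4394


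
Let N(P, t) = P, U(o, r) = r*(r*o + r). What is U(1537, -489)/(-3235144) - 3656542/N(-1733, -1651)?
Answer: 5596048899107/2803252276 ≈ 1996.3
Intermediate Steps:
U(o, r) = r*(r + o*r) (U(o, r) = r*(o*r + r) = r*(r + o*r))
U(1537, -489)/(-3235144) - 3656542/N(-1733, -1651) = ((-489)²*(1 + 1537))/(-3235144) - 3656542/(-1733) = (239121*1538)*(-1/3235144) - 3656542*(-1/1733) = 367768098*(-1/3235144) + 3656542/1733 = -183884049/1617572 + 3656542/1733 = 5596048899107/2803252276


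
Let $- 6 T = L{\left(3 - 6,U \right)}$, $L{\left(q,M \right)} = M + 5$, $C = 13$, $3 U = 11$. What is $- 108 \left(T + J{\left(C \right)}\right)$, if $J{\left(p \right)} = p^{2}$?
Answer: $-18096$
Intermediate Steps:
$U = \frac{11}{3}$ ($U = \frac{1}{3} \cdot 11 = \frac{11}{3} \approx 3.6667$)
$L{\left(q,M \right)} = 5 + M$
$T = - \frac{13}{9}$ ($T = - \frac{5 + \frac{11}{3}}{6} = \left(- \frac{1}{6}\right) \frac{26}{3} = - \frac{13}{9} \approx -1.4444$)
$- 108 \left(T + J{\left(C \right)}\right) = - 108 \left(- \frac{13}{9} + 13^{2}\right) = - 108 \left(- \frac{13}{9} + 169\right) = \left(-108\right) \frac{1508}{9} = -18096$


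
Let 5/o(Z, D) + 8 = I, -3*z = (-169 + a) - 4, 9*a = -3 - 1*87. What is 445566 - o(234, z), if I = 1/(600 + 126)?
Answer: 2587405392/5807 ≈ 4.4557e+5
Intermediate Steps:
I = 1/726 ≈ 0.0013774
a = -10 (a = (-3 - 1*87)/9 = (-3 - 87)/9 = (⅑)*(-90) = -10)
z = 61 (z = -((-169 - 10) - 4)/3 = -(-179 - 4)/3 = -⅓*(-183) = 61)
o(Z, D) = -3630/5807 (o(Z, D) = 5/(-8 + 1/726) = 5/(-5807/726) = 5*(-726/5807) = -3630/5807)
445566 - o(234, z) = 445566 - 1*(-3630/5807) = 445566 + 3630/5807 = 2587405392/5807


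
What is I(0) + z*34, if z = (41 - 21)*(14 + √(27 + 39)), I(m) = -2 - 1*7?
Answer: 9511 + 680*√66 ≈ 15035.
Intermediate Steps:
I(m) = -9 (I(m) = -2 - 7 = -9)
z = 280 + 20*√66 (z = 20*(14 + √66) = 280 + 20*√66 ≈ 442.48)
I(0) + z*34 = -9 + (280 + 20*√66)*34 = -9 + (9520 + 680*√66) = 9511 + 680*√66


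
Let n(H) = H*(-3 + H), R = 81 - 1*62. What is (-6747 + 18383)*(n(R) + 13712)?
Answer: 163090176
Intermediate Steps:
R = 19 (R = 81 - 62 = 19)
(-6747 + 18383)*(n(R) + 13712) = (-6747 + 18383)*(19*(-3 + 19) + 13712) = 11636*(19*16 + 13712) = 11636*(304 + 13712) = 11636*14016 = 163090176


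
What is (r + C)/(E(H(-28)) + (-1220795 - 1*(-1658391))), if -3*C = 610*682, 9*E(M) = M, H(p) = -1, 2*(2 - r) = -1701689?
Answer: 12819117/7876726 ≈ 1.6275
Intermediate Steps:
r = 1701693/2 (r = 2 - 1/2*(-1701689) = 2 + 1701689/2 = 1701693/2 ≈ 8.5085e+5)
E(M) = M/9
C = -416020/3 (C = -610*682/3 = -1/3*416020 = -416020/3 ≈ -1.3867e+5)
(r + C)/(E(H(-28)) + (-1220795 - 1*(-1658391))) = (1701693/2 - 416020/3)/((1/9)*(-1) + (-1220795 - 1*(-1658391))) = 4273039/(6*(-1/9 + (-1220795 + 1658391))) = 4273039/(6*(-1/9 + 437596)) = 4273039/(6*(3938363/9)) = (4273039/6)*(9/3938363) = 12819117/7876726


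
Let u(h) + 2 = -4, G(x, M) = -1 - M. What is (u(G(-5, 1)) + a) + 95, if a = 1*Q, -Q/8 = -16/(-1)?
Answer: -39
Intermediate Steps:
Q = -128 (Q = -(-128)/(-1) = -(-128)*(-1) = -8*16 = -128)
u(h) = -6 (u(h) = -2 - 4 = -6)
a = -128 (a = 1*(-128) = -128)
(u(G(-5, 1)) + a) + 95 = (-6 - 128) + 95 = -134 + 95 = -39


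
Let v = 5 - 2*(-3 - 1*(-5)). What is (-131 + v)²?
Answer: 16900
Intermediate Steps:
v = 1 (v = 5 - 2*(-3 + 5) = 5 - 2*2 = 5 - 4 = 1)
(-131 + v)² = (-131 + 1)² = (-130)² = 16900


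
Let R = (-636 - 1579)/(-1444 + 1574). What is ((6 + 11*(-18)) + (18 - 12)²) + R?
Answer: -4499/26 ≈ -173.04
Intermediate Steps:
R = -443/26 (R = -2215/130 = -2215*1/130 = -443/26 ≈ -17.038)
((6 + 11*(-18)) + (18 - 12)²) + R = ((6 + 11*(-18)) + (18 - 12)²) - 443/26 = ((6 - 198) + 6²) - 443/26 = (-192 + 36) - 443/26 = -156 - 443/26 = -4499/26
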